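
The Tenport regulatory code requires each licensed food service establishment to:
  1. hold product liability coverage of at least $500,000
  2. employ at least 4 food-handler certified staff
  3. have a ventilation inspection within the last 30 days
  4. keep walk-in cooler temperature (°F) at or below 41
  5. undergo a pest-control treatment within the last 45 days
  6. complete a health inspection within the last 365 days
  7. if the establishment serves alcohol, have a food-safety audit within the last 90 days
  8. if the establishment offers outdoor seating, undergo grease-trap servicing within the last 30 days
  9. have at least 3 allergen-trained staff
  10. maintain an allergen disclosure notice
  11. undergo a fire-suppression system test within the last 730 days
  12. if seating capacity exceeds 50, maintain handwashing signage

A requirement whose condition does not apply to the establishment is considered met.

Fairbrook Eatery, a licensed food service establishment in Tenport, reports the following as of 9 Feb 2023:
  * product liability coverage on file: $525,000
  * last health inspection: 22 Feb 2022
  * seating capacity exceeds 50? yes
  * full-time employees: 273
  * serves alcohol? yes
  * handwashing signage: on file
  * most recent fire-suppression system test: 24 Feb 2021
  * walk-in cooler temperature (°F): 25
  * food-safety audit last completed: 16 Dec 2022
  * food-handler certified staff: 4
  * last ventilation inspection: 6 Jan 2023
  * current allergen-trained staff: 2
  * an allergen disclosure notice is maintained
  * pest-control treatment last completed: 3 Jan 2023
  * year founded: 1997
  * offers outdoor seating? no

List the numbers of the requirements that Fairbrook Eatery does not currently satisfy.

3, 9

1. product liability coverage $525,000 ≥ $500,000 → met
2. food-handler certified staff 4 ≥ 4 → met
3. ventilation inspection 34 days ago vs limit 30 → not met
4. walk-in cooler temperature (°F) 25 ≤ 41 → met
5. pest-control treatment 37 days ago vs limit 45 → met
6. health inspection 352 days ago vs limit 365 → met
7. condition 'serves alcohol' holds; food-safety audit 55 days ago vs limit 90 → met
8. condition 'offers outdoor seating' does not hold → requirement n/a → met
9. allergen-trained staff 2 < 3 → not met
10. allergen disclosure notice present → met
11. fire-suppression system test 715 days ago vs limit 730 → met
12. condition 'seating capacity exceeds 50' holds; handwashing signage present → met
Not met: 3, 9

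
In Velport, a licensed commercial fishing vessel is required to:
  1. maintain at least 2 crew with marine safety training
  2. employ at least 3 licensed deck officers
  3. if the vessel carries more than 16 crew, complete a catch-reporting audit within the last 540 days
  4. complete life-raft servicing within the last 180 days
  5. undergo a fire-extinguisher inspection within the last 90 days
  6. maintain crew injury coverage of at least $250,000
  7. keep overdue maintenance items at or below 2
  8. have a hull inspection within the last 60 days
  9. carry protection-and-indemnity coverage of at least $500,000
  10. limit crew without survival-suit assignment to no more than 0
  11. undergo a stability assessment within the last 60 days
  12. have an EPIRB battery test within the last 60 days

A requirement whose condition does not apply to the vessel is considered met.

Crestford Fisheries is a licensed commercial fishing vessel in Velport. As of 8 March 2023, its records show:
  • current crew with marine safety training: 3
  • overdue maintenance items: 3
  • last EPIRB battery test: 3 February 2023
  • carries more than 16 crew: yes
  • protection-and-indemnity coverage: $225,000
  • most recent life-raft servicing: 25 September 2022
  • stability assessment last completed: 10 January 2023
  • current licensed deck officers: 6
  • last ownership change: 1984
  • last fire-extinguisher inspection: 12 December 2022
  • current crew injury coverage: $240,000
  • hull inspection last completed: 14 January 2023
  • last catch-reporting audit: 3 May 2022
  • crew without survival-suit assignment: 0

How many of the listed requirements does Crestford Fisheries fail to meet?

1. crew with marine safety training 3 ≥ 2 → met
2. licensed deck officers 6 ≥ 3 → met
3. condition 'carries more than 16 crew' holds; catch-reporting audit 309 days ago vs limit 540 → met
4. life-raft servicing 164 days ago vs limit 180 → met
5. fire-extinguisher inspection 86 days ago vs limit 90 → met
6. crew injury coverage $240,000 < $250,000 → not met
7. overdue maintenance items 3 > 2 → not met
8. hull inspection 53 days ago vs limit 60 → met
9. protection-and-indemnity coverage $225,000 < $500,000 → not met
10. crew without survival-suit assignment 0 ≤ 0 → met
11. stability assessment 57 days ago vs limit 60 → met
12. EPIRB battery test 33 days ago vs limit 60 → met
Not met: 3 of 12

3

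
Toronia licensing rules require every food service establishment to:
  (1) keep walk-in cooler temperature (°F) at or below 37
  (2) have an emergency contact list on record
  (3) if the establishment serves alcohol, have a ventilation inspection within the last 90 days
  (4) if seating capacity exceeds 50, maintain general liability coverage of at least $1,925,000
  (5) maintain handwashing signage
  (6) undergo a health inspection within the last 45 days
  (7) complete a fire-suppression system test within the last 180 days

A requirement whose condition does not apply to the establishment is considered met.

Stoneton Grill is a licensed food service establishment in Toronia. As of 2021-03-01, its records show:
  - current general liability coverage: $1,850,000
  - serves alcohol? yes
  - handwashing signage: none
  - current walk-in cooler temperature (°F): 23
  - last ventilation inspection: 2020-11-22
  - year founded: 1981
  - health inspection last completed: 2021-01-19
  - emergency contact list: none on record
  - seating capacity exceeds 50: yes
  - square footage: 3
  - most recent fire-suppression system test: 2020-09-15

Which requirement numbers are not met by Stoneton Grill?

2, 3, 4, 5

1. walk-in cooler temperature (°F) 23 ≤ 37 → met
2. emergency contact list absent → not met
3. condition 'serves alcohol' holds; ventilation inspection 99 days ago vs limit 90 → not met
4. condition 'seating capacity exceeds 50' holds; general liability coverage $1,850,000 < $1,925,000 → not met
5. handwashing signage absent → not met
6. health inspection 41 days ago vs limit 45 → met
7. fire-suppression system test 167 days ago vs limit 180 → met
Not met: 2, 3, 4, 5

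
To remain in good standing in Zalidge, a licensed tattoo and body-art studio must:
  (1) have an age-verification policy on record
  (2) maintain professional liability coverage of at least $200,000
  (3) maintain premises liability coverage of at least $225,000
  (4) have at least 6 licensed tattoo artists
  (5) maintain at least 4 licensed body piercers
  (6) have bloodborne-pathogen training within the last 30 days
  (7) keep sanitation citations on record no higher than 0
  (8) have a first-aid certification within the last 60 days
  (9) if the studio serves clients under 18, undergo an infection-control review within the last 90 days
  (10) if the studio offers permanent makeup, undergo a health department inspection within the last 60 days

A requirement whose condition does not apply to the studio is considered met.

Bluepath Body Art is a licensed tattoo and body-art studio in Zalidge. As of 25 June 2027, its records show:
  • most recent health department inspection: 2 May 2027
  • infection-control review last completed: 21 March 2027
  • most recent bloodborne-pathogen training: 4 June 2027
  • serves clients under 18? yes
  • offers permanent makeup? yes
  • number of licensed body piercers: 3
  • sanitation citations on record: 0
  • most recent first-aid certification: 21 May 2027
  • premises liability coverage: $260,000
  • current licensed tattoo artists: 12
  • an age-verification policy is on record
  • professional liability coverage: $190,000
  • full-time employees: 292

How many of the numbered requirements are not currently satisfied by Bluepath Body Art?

3

1. age-verification policy present → met
2. professional liability coverage $190,000 < $200,000 → not met
3. premises liability coverage $260,000 ≥ $225,000 → met
4. licensed tattoo artists 12 ≥ 6 → met
5. licensed body piercers 3 < 4 → not met
6. bloodborne-pathogen training 21 days ago vs limit 30 → met
7. sanitation citations on record 0 ≤ 0 → met
8. first-aid certification 35 days ago vs limit 60 → met
9. condition 'serves clients under 18' holds; infection-control review 96 days ago vs limit 90 → not met
10. condition 'offers permanent makeup' holds; health department inspection 54 days ago vs limit 60 → met
Not met: 3 of 10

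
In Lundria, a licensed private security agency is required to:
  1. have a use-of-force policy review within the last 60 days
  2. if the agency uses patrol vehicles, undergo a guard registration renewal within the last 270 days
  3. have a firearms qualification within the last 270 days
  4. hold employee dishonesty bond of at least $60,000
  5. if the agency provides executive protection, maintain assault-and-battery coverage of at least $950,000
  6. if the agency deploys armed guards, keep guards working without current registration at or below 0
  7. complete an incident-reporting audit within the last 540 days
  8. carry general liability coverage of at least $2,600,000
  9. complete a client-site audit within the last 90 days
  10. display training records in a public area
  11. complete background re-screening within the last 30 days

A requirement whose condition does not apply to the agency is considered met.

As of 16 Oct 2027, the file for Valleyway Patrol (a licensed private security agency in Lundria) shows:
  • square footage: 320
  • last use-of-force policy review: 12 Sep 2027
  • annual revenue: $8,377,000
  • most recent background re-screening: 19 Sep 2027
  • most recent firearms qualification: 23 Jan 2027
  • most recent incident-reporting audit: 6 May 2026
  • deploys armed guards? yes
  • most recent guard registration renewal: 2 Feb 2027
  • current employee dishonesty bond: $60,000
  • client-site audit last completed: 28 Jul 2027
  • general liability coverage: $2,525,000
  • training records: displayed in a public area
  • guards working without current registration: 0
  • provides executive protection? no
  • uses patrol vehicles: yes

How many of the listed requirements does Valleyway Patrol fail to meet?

1

1. use-of-force policy review 34 days ago vs limit 60 → met
2. condition 'uses patrol vehicles' holds; guard registration renewal 256 days ago vs limit 270 → met
3. firearms qualification 266 days ago vs limit 270 → met
4. employee dishonesty bond $60,000 ≥ $60,000 → met
5. condition 'provides executive protection' does not hold → requirement n/a → met
6. condition 'deploys armed guards' holds; guards working without current registration 0 ≤ 0 → met
7. incident-reporting audit 528 days ago vs limit 540 → met
8. general liability coverage $2,525,000 < $2,600,000 → not met
9. client-site audit 80 days ago vs limit 90 → met
10. training records present → met
11. background re-screening 27 days ago vs limit 30 → met
Not met: 1 of 11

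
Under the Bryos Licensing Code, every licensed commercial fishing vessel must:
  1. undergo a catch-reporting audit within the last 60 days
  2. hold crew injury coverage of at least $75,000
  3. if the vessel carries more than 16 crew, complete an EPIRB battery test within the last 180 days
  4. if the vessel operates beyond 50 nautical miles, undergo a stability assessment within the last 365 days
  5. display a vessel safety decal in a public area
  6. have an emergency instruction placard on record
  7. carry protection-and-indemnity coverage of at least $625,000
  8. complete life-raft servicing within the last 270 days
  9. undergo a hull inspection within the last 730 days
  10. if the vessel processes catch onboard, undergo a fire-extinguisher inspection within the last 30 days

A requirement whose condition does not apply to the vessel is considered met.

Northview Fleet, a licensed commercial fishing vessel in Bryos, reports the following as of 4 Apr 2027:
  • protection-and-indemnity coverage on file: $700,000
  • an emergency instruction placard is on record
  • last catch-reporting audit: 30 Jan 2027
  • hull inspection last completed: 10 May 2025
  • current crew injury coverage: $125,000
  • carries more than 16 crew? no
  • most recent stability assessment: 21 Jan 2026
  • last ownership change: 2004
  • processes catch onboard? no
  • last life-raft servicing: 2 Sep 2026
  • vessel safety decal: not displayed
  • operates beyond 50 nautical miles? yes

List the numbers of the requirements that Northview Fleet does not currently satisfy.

1. catch-reporting audit 64 days ago vs limit 60 → not met
2. crew injury coverage $125,000 ≥ $75,000 → met
3. condition 'carries more than 16 crew' does not hold → requirement n/a → met
4. condition 'operates beyond 50 nautical miles' holds; stability assessment 438 days ago vs limit 365 → not met
5. vessel safety decal absent → not met
6. emergency instruction placard present → met
7. protection-and-indemnity coverage $700,000 ≥ $625,000 → met
8. life-raft servicing 214 days ago vs limit 270 → met
9. hull inspection 694 days ago vs limit 730 → met
10. condition 'processes catch onboard' does not hold → requirement n/a → met
Not met: 1, 4, 5

1, 4, 5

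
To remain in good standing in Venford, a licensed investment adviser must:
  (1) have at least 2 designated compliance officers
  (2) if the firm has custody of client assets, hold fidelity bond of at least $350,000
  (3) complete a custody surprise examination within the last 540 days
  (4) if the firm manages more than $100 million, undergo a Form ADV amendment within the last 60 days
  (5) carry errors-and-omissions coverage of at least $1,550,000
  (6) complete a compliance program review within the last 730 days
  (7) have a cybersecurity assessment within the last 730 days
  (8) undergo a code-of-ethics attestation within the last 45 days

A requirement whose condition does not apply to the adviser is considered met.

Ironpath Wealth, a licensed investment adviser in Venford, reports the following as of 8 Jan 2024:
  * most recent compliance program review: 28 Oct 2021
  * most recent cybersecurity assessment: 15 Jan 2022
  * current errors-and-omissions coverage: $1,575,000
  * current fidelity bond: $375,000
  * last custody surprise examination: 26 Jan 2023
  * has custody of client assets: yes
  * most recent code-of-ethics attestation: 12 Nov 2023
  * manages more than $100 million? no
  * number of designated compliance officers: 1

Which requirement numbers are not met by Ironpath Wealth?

1. designated compliance officers 1 < 2 → not met
2. condition 'has custody of client assets' holds; fidelity bond $375,000 ≥ $350,000 → met
3. custody surprise examination 347 days ago vs limit 540 → met
4. condition 'manages more than $100 million' does not hold → requirement n/a → met
5. errors-and-omissions coverage $1,575,000 ≥ $1,550,000 → met
6. compliance program review 802 days ago vs limit 730 → not met
7. cybersecurity assessment 723 days ago vs limit 730 → met
8. code-of-ethics attestation 57 days ago vs limit 45 → not met
Not met: 1, 6, 8

1, 6, 8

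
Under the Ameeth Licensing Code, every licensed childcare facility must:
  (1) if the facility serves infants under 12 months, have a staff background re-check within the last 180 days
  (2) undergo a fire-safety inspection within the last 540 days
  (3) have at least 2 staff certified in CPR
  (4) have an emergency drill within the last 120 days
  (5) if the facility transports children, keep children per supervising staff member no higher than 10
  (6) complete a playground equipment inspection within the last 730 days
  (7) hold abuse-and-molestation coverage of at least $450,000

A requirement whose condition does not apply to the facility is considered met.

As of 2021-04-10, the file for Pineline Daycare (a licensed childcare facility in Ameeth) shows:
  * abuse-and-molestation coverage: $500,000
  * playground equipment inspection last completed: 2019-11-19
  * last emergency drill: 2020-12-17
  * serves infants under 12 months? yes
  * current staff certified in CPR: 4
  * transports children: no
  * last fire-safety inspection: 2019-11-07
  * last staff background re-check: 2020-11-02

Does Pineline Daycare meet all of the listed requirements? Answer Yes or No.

Yes

1. condition 'serves infants under 12 months' holds; staff background re-check 159 days ago vs limit 180 → met
2. fire-safety inspection 520 days ago vs limit 540 → met
3. staff certified in CPR 4 ≥ 2 → met
4. emergency drill 114 days ago vs limit 120 → met
5. condition 'transports children' does not hold → requirement n/a → met
6. playground equipment inspection 508 days ago vs limit 730 → met
7. abuse-and-molestation coverage $500,000 ≥ $450,000 → met
All met.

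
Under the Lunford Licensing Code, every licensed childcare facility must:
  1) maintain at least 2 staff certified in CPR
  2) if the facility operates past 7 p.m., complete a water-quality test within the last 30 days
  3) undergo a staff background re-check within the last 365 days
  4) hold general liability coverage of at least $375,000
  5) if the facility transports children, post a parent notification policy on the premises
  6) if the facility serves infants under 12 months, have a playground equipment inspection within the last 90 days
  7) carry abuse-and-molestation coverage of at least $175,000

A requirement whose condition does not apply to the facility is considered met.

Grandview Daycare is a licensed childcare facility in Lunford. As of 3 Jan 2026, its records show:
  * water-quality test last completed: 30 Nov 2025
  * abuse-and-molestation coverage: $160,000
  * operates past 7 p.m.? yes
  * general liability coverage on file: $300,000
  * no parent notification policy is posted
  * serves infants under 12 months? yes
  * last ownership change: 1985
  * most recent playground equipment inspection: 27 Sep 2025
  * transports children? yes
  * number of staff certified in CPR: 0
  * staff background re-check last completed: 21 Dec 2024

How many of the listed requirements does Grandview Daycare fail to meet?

1. staff certified in CPR 0 < 2 → not met
2. condition 'operates past 7 p.m.' holds; water-quality test 34 days ago vs limit 30 → not met
3. staff background re-check 378 days ago vs limit 365 → not met
4. general liability coverage $300,000 < $375,000 → not met
5. condition 'transports children' holds; parent notification policy absent → not met
6. condition 'serves infants under 12 months' holds; playground equipment inspection 98 days ago vs limit 90 → not met
7. abuse-and-molestation coverage $160,000 < $175,000 → not met
Not met: 7 of 7

7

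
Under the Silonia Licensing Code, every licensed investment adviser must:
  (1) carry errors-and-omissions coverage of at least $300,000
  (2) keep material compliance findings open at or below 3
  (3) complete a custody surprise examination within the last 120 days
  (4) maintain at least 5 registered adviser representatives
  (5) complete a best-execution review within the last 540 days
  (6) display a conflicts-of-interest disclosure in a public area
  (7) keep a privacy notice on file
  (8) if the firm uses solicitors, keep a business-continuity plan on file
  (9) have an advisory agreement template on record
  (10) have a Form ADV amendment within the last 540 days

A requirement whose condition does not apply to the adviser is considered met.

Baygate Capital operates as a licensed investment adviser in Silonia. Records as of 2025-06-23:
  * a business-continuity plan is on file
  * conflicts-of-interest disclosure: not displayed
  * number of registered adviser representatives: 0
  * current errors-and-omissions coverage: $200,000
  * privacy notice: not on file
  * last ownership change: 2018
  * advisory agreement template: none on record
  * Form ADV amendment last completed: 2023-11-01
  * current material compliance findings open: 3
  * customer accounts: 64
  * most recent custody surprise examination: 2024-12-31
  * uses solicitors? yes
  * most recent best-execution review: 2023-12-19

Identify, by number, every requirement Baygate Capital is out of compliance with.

1. errors-and-omissions coverage $200,000 < $300,000 → not met
2. material compliance findings open 3 ≤ 3 → met
3. custody surprise examination 174 days ago vs limit 120 → not met
4. registered adviser representatives 0 < 5 → not met
5. best-execution review 552 days ago vs limit 540 → not met
6. conflicts-of-interest disclosure absent → not met
7. privacy notice absent → not met
8. condition 'uses solicitors' holds; business-continuity plan present → met
9. advisory agreement template absent → not met
10. Form ADV amendment 600 days ago vs limit 540 → not met
Not met: 1, 3, 4, 5, 6, 7, 9, 10

1, 3, 4, 5, 6, 7, 9, 10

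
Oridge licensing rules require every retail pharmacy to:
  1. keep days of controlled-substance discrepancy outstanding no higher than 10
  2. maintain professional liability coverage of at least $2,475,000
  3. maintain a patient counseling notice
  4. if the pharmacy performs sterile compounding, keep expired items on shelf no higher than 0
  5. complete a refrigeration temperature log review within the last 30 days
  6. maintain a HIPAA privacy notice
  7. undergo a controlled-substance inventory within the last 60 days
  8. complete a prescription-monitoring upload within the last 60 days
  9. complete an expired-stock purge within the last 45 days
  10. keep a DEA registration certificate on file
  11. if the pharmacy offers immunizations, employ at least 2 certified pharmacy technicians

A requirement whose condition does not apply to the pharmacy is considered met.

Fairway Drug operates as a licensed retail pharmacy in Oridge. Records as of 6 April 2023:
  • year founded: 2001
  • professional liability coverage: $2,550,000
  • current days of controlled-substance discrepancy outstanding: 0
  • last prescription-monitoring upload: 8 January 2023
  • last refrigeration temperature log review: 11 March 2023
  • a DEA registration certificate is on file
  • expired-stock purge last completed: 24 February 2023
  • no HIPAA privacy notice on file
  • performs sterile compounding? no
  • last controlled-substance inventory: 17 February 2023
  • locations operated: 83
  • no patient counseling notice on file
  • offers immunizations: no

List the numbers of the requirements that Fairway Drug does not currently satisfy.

1. days of controlled-substance discrepancy outstanding 0 ≤ 10 → met
2. professional liability coverage $2,550,000 ≥ $2,475,000 → met
3. patient counseling notice absent → not met
4. condition 'performs sterile compounding' does not hold → requirement n/a → met
5. refrigeration temperature log review 26 days ago vs limit 30 → met
6. HIPAA privacy notice absent → not met
7. controlled-substance inventory 48 days ago vs limit 60 → met
8. prescription-monitoring upload 88 days ago vs limit 60 → not met
9. expired-stock purge 41 days ago vs limit 45 → met
10. DEA registration certificate present → met
11. condition 'offers immunizations' does not hold → requirement n/a → met
Not met: 3, 6, 8

3, 6, 8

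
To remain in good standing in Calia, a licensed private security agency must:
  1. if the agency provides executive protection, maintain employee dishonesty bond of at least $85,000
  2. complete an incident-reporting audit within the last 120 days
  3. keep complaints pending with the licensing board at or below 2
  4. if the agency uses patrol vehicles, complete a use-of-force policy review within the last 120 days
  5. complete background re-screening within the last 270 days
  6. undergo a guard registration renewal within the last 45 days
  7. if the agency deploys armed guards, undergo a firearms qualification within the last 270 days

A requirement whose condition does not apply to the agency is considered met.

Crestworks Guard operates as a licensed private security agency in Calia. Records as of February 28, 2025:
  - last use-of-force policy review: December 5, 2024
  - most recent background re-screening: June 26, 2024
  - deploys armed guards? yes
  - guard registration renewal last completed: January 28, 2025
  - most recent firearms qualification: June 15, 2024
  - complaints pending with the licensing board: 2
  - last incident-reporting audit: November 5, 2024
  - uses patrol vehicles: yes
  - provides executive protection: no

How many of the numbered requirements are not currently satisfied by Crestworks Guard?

0

1. condition 'provides executive protection' does not hold → requirement n/a → met
2. incident-reporting audit 115 days ago vs limit 120 → met
3. complaints pending with the licensing board 2 ≤ 2 → met
4. condition 'uses patrol vehicles' holds; use-of-force policy review 85 days ago vs limit 120 → met
5. background re-screening 247 days ago vs limit 270 → met
6. guard registration renewal 31 days ago vs limit 45 → met
7. condition 'deploys armed guards' holds; firearms qualification 258 days ago vs limit 270 → met
Not met: 0 of 7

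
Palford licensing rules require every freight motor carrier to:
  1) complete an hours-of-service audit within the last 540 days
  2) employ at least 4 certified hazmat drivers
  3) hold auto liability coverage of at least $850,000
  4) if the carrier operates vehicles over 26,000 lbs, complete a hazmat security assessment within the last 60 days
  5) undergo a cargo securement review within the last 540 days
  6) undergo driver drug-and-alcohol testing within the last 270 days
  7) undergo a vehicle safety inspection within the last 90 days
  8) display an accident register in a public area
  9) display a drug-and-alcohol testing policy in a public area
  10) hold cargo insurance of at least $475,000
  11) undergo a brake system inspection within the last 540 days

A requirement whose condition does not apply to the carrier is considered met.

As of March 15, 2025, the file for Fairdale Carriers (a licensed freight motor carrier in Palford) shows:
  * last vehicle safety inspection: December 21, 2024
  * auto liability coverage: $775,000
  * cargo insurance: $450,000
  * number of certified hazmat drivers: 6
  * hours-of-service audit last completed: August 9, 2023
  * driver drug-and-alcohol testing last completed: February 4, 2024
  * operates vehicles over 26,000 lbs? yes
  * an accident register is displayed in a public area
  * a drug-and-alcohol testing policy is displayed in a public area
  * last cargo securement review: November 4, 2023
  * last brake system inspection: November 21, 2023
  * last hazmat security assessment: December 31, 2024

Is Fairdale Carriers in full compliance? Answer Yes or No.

1. hours-of-service audit 584 days ago vs limit 540 → not met
2. certified hazmat drivers 6 ≥ 4 → met
3. auto liability coverage $775,000 < $850,000 → not met
4. condition 'operates vehicles over 26,000 lbs' holds; hazmat security assessment 74 days ago vs limit 60 → not met
5. cargo securement review 497 days ago vs limit 540 → met
6. driver drug-and-alcohol testing 405 days ago vs limit 270 → not met
7. vehicle safety inspection 84 days ago vs limit 90 → met
8. accident register present → met
9. drug-and-alcohol testing policy present → met
10. cargo insurance $450,000 < $475,000 → not met
11. brake system inspection 480 days ago vs limit 540 → met
Not met: 1, 3, 4, 6, 10

No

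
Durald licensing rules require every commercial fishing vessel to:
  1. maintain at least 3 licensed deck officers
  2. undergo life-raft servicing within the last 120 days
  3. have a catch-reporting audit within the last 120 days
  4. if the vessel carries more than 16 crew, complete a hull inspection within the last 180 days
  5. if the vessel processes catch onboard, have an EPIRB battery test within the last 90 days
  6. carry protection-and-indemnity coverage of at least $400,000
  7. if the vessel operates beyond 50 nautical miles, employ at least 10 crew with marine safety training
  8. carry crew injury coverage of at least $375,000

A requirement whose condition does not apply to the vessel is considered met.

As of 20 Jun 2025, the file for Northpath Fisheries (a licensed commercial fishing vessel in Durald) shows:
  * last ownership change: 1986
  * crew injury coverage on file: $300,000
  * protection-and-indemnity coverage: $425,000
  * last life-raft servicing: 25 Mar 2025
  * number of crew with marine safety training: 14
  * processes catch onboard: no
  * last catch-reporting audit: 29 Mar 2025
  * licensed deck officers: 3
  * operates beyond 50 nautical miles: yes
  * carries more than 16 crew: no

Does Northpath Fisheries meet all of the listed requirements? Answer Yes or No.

1. licensed deck officers 3 ≥ 3 → met
2. life-raft servicing 87 days ago vs limit 120 → met
3. catch-reporting audit 83 days ago vs limit 120 → met
4. condition 'carries more than 16 crew' does not hold → requirement n/a → met
5. condition 'processes catch onboard' does not hold → requirement n/a → met
6. protection-and-indemnity coverage $425,000 ≥ $400,000 → met
7. condition 'operates beyond 50 nautical miles' holds; crew with marine safety training 14 ≥ 10 → met
8. crew injury coverage $300,000 < $375,000 → not met
Not met: 8

No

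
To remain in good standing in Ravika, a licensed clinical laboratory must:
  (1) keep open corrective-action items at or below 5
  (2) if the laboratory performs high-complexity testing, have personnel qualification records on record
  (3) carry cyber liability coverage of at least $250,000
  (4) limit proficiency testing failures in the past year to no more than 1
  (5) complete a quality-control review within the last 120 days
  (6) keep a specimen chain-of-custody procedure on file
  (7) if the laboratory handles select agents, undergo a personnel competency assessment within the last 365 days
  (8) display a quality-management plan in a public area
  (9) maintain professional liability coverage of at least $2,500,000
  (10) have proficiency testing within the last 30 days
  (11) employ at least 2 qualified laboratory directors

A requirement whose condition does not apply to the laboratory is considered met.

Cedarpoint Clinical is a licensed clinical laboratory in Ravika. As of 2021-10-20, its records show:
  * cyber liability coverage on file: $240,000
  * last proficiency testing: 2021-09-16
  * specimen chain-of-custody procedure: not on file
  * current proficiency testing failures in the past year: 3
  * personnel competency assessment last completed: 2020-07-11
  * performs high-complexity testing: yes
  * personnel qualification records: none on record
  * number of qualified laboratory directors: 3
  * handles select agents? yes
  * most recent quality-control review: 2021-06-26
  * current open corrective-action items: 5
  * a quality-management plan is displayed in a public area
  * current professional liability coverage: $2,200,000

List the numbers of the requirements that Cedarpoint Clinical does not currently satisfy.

1. open corrective-action items 5 ≤ 5 → met
2. condition 'performs high-complexity testing' holds; personnel qualification records absent → not met
3. cyber liability coverage $240,000 < $250,000 → not met
4. proficiency testing failures in the past year 3 > 1 → not met
5. quality-control review 116 days ago vs limit 120 → met
6. specimen chain-of-custody procedure absent → not met
7. condition 'handles select agents' holds; personnel competency assessment 466 days ago vs limit 365 → not met
8. quality-management plan present → met
9. professional liability coverage $2,200,000 < $2,500,000 → not met
10. proficiency testing 34 days ago vs limit 30 → not met
11. qualified laboratory directors 3 ≥ 2 → met
Not met: 2, 3, 4, 6, 7, 9, 10

2, 3, 4, 6, 7, 9, 10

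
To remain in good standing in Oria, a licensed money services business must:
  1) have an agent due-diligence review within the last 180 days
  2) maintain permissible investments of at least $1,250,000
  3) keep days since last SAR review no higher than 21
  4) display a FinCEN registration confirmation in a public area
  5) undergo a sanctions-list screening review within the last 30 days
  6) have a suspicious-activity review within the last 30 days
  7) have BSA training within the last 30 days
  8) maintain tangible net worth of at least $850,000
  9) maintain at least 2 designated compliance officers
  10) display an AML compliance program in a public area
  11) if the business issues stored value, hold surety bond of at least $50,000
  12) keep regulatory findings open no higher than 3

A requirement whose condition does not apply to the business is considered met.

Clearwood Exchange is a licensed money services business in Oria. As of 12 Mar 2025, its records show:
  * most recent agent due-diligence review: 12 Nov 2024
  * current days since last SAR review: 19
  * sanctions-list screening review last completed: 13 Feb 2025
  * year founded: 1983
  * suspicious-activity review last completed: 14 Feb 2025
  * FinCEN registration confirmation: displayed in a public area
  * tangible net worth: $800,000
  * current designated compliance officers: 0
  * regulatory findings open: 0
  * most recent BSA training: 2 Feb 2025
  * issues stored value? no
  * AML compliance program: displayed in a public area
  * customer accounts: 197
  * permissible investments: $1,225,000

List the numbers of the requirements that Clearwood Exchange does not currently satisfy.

1. agent due-diligence review 120 days ago vs limit 180 → met
2. permissible investments $1,225,000 < $1,250,000 → not met
3. days since last SAR review 19 ≤ 21 → met
4. FinCEN registration confirmation present → met
5. sanctions-list screening review 27 days ago vs limit 30 → met
6. suspicious-activity review 26 days ago vs limit 30 → met
7. BSA training 38 days ago vs limit 30 → not met
8. tangible net worth $800,000 < $850,000 → not met
9. designated compliance officers 0 < 2 → not met
10. AML compliance program present → met
11. condition 'issues stored value' does not hold → requirement n/a → met
12. regulatory findings open 0 ≤ 3 → met
Not met: 2, 7, 8, 9

2, 7, 8, 9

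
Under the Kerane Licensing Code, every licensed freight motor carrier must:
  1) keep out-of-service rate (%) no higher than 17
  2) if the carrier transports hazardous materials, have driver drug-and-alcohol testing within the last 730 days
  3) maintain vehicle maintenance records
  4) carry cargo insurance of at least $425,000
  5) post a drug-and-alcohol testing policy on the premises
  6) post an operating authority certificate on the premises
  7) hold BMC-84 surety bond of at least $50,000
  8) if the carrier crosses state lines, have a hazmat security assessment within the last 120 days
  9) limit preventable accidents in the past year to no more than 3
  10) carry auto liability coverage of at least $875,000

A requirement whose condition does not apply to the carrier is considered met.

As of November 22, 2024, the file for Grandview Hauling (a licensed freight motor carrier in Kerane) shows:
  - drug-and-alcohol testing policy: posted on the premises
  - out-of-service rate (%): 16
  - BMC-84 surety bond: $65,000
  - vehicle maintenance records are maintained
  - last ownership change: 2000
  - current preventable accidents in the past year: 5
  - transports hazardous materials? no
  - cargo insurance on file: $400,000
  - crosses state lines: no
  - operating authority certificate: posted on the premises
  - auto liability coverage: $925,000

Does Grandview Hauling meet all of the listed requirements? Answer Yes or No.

1. out-of-service rate (%) 16 ≤ 17 → met
2. condition 'transports hazardous materials' does not hold → requirement n/a → met
3. vehicle maintenance records present → met
4. cargo insurance $400,000 < $425,000 → not met
5. drug-and-alcohol testing policy present → met
6. operating authority certificate present → met
7. BMC-84 surety bond $65,000 ≥ $50,000 → met
8. condition 'crosses state lines' does not hold → requirement n/a → met
9. preventable accidents in the past year 5 > 3 → not met
10. auto liability coverage $925,000 ≥ $875,000 → met
Not met: 4, 9

No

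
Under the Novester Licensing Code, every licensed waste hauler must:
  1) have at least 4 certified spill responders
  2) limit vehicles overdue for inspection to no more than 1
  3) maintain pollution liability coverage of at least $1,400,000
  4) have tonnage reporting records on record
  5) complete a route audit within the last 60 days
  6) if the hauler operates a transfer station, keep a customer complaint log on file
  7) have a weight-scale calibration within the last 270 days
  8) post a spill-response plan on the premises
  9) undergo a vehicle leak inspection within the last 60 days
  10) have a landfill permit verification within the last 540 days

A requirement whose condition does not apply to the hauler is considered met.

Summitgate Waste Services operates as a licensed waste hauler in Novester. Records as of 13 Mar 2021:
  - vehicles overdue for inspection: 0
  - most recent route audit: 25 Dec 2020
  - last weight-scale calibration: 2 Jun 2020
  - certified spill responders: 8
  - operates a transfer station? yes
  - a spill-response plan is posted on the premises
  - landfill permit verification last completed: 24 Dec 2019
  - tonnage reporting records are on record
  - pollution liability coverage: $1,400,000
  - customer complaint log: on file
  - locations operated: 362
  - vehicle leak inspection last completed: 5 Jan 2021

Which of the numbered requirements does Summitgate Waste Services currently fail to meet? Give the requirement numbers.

1. certified spill responders 8 ≥ 4 → met
2. vehicles overdue for inspection 0 ≤ 1 → met
3. pollution liability coverage $1,400,000 ≥ $1,400,000 → met
4. tonnage reporting records present → met
5. route audit 78 days ago vs limit 60 → not met
6. condition 'operates a transfer station' holds; customer complaint log present → met
7. weight-scale calibration 284 days ago vs limit 270 → not met
8. spill-response plan present → met
9. vehicle leak inspection 67 days ago vs limit 60 → not met
10. landfill permit verification 445 days ago vs limit 540 → met
Not met: 5, 7, 9

5, 7, 9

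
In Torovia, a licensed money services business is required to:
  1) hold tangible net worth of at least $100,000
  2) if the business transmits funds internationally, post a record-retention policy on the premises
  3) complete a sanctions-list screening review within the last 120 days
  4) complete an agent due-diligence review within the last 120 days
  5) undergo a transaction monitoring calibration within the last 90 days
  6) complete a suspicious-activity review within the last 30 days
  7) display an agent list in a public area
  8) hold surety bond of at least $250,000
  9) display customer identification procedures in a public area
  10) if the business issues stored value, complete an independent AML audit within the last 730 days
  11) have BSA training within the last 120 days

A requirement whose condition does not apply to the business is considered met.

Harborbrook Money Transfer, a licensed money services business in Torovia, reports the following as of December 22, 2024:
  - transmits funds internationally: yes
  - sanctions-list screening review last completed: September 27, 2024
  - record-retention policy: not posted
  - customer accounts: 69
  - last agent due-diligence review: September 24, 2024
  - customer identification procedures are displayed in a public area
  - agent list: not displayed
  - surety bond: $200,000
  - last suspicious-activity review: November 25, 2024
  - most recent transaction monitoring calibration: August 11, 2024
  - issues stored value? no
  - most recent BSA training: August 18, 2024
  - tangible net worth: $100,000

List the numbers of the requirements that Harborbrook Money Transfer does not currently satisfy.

2, 5, 7, 8, 11

1. tangible net worth $100,000 ≥ $100,000 → met
2. condition 'transmits funds internationally' holds; record-retention policy absent → not met
3. sanctions-list screening review 86 days ago vs limit 120 → met
4. agent due-diligence review 89 days ago vs limit 120 → met
5. transaction monitoring calibration 133 days ago vs limit 90 → not met
6. suspicious-activity review 27 days ago vs limit 30 → met
7. agent list absent → not met
8. surety bond $200,000 < $250,000 → not met
9. customer identification procedures present → met
10. condition 'issues stored value' does not hold → requirement n/a → met
11. BSA training 126 days ago vs limit 120 → not met
Not met: 2, 5, 7, 8, 11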